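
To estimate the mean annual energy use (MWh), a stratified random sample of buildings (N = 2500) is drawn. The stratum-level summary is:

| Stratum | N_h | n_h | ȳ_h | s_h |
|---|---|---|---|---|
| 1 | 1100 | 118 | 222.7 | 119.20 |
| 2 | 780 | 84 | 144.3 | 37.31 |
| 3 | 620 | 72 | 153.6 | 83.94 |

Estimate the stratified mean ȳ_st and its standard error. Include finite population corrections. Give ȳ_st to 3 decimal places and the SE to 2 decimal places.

ȳ_st ≈ 181.102, SE ≈ 5.25

ȳ_st = Σ W_h ȳ_h = (1100·222.7 + 780·144.3 + 620·153.6)/2500 = 181.10240
V̂(ȳ_st) = Σ W_h² (1 − n_h/N_h) s_h²/n_h, with W_h = N_h/N and N = 2500:
  stratum 1: (1100/2500)²·(1 − 118/1100)·119.20²/118 = 20.8111
  stratum 2: (780/2500)²·(1 − 84/780)·37.31²/84 = 1.43944
  stratum 3: (620/2500)²·(1 − 72/620)·83.94²/72 = 5.31983
V̂(ȳ_st) = 27.5704
SE(ȳ_st) = √27.5704 = 5.25075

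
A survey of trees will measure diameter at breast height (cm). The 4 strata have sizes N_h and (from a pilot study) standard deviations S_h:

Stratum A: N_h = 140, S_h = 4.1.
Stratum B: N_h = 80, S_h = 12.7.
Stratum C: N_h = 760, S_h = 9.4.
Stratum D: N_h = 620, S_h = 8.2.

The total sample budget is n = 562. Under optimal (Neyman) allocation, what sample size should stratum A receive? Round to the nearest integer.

23

Neyman allocation: n_h = n · N_h S_h / Σ N_i S_i, with n = 562.
  stratum A: N_h·S_h = 140·4.1 = 574.00
  stratum B: N_h·S_h = 80·12.7 = 1016.00
  stratum C: N_h·S_h = 760·9.4 = 7144.00
  stratum D: N_h·S_h = 620·8.2 = 5084.00
Σ N_h S_h = 13818.00
n for stratum A = 562·574.00/13818.00 = 23.345 → 23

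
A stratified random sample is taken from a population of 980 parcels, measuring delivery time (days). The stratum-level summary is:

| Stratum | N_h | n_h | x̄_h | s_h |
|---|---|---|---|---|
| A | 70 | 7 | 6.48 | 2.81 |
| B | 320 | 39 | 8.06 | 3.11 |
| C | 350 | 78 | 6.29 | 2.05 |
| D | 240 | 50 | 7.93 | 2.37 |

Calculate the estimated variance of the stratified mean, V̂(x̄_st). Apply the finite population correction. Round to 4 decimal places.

V̂(x̄_st) = Σ W_h² (1 − n_h/N_h) s_h²/n_h, with W_h = N_h/N and N = 980:
  stratum A: (70/980)²·(1 − 7/70)·2.81²/7 = 0.00517966
  stratum B: (320/980)²·(1 − 39/320)·3.11²/39 = 0.0232199
  stratum C: (350/980)²·(1 − 78/350)·2.05²/78 = 0.0053407
  stratum D: (240/980)²·(1 − 50/240)·2.37²/50 = 0.00533383
V̂(x̄_st) = 0.0390741

V̂(x̄_st) ≈ 0.0391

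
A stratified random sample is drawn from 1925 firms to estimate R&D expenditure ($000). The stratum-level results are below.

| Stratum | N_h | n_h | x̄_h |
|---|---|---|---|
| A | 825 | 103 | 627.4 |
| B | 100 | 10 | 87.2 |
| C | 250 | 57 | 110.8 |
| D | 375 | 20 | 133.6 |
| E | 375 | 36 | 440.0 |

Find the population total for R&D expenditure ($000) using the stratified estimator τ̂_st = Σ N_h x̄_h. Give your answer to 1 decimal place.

τ̂_st ≈ 769125.0

τ̂_st = Σ N_h x̄_h = 825·627.4 + 100·87.2 + 250·110.8 + 375·133.6 + 375·440.0 = 769125.0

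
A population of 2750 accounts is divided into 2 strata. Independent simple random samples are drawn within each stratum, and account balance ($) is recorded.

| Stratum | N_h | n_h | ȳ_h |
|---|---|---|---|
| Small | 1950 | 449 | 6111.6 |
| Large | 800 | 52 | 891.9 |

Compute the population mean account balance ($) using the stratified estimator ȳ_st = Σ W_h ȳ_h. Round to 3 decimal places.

ȳ_st ≈ 4593.142

N = Σ N_h = 2750. Stratum weights W_h = N_h/N.
ȳ_st = (1950·6111.6 + 800·891.9) / 2750 = 4593.14182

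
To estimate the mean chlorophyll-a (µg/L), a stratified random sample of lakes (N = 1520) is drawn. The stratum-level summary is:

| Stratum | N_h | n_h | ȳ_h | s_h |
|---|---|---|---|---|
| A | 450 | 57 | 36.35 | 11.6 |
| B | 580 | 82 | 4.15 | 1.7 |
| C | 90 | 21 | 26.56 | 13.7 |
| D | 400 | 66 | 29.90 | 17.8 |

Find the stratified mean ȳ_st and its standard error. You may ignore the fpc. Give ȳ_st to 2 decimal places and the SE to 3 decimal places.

ȳ_st = Σ W_h ȳ_h = (450·36.35 + 580·4.15 + 90·26.56 + 400·29.90)/1520 = 21.78612
V̂(ȳ_st) = Σ W_h² s_h²/n_h, with W_h = N_h/N and N = 1520:
  stratum A: (450/1520)²·11.6²/57 = 0.206909
  stratum B: (580/1520)²·1.7²/82 = 0.0051316
  stratum C: (90/1520)²·13.7²/21 = 0.0313343
  stratum D: (400/1520)²·17.8²/66 = 0.332452
V̂(ȳ_st) = 0.575827
SE(ȳ_st) = √0.575827 = 0.758832

ȳ_st ≈ 21.79, SE ≈ 0.759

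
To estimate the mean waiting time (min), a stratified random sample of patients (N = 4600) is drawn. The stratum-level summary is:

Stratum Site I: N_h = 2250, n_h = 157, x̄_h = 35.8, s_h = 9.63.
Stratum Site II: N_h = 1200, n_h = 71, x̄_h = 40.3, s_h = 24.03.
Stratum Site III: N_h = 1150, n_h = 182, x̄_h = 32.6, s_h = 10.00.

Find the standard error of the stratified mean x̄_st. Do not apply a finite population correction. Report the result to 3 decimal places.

V̂(x̄_st) = Σ W_h² s_h²/n_h, with W_h = N_h/N and N = 4600:
  stratum Site I: (2250/4600)²·9.63²/157 = 0.14132
  stratum Site II: (1200/4600)²·24.03²/71 = 0.553472
  stratum Site III: (1150/4600)²·10.00²/182 = 0.0343407
V̂(x̄_st) = 0.729133
SE(x̄_st) = √0.729133 = 0.853893

SE(x̄_st) ≈ 0.854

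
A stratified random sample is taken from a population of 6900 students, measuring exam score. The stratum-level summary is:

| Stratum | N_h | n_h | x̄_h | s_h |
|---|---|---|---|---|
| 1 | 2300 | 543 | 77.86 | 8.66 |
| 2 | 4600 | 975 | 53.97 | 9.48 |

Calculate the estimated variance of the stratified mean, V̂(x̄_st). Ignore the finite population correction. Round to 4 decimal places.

V̂(x̄_st) = Σ W_h² s_h²/n_h, with W_h = N_h/N and N = 6900:
  stratum 1: (2300/6900)²·8.66²/543 = 0.0153459
  stratum 2: (4600/6900)²·9.48²/975 = 0.0409666
V̂(x̄_st) = 0.0563125

V̂(x̄_st) ≈ 0.0563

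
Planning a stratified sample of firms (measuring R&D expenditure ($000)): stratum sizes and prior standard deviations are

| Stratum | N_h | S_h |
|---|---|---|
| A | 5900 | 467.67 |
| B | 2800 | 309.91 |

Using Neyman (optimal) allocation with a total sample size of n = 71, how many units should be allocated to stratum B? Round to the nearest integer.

Neyman allocation: n_h = n · N_h S_h / Σ N_i S_i, with n = 71.
  stratum A: N_h·S_h = 5900·467.67 = 2759253.00
  stratum B: N_h·S_h = 2800·309.91 = 867748.00
Σ N_h S_h = 3627001.00
n for stratum B = 71·867748.00/3627001.00 = 16.987 → 17

17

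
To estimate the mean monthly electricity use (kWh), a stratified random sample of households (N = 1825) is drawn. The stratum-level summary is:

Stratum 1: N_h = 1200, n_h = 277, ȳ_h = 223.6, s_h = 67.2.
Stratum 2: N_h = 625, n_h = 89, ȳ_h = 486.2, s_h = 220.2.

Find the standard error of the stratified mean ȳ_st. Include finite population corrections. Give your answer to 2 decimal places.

SE(ȳ_st) ≈ 7.76

V̂(ȳ_st) = Σ W_h² (1 − n_h/N_h) s_h²/n_h, with W_h = N_h/N and N = 1825:
  stratum 1: (1200/1825)²·(1 − 277/1200)·67.2²/277 = 5.42146
  stratum 2: (625/1825)²·(1 − 89/625)·220.2²/89 = 54.7979
V̂(ȳ_st) = 60.2193
SE(ȳ_st) = √60.2193 = 7.76011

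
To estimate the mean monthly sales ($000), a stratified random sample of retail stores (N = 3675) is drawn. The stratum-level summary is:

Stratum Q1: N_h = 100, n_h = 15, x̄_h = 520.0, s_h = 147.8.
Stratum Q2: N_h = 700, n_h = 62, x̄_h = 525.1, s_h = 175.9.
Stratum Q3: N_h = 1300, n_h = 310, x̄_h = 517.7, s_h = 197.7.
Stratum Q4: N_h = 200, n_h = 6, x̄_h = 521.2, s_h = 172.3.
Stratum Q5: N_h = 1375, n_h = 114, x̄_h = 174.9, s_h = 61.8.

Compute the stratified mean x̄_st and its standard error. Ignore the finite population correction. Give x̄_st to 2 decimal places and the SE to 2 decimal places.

x̄_st ≈ 391.10, SE ≈ 7.37

x̄_st = Σ W_h x̄_h = (100·520.0 + 700·525.1 + 1300·517.7 + 200·521.2 + 1375·174.9)/3675 = 391.10408
V̂(x̄_st) = Σ W_h² s_h²/n_h, with W_h = N_h/N and N = 3675:
  stratum Q1: (100/3675)²·147.8²/15 = 1.07831
  stratum Q2: (700/3675)²·175.9²/62 = 18.106
  stratum Q3: (1300/3675)²·197.7²/310 = 15.777
  stratum Q4: (200/3675)²·172.3²/6 = 14.6543
  stratum Q5: (1375/3675)²·61.8²/114 = 4.68989
V̂(x̄_st) = 54.3054
SE(x̄_st) = √54.3054 = 7.36922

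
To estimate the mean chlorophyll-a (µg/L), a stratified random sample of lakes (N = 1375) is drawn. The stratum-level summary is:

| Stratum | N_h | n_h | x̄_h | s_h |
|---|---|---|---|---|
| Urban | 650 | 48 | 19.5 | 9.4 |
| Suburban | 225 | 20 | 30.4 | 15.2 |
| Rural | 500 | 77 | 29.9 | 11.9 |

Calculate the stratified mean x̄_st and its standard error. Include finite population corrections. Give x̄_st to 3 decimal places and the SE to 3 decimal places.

x̄_st = Σ W_h x̄_h = (650·19.5 + 225·30.4 + 500·29.9)/1375 = 25.06545
V̂(x̄_st) = Σ W_h² (1 − n_h/N_h) s_h²/n_h, with W_h = N_h/N and N = 1375:
  stratum Urban: (650/1375)²·(1 − 48/650)·9.4²/48 = 0.380995
  stratum Suburban: (225/1375)²·(1 − 20/225)·15.2²/20 = 0.281831
  stratum Rural: (500/1375)²·(1 − 77/500)·11.9²/77 = 0.205735
V̂(x̄_st) = 0.86856
SE(x̄_st) = √0.86856 = 0.931966

x̄_st ≈ 25.065, SE ≈ 0.932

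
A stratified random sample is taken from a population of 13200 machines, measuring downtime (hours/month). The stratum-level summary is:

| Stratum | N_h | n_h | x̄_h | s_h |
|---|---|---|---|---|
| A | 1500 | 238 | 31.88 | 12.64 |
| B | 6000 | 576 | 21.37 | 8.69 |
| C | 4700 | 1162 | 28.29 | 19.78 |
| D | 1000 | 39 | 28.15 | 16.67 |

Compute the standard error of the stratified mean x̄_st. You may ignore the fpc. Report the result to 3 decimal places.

V̂(x̄_st) = Σ W_h² s_h²/n_h, with W_h = N_h/N and N = 13200:
  stratum A: (1500/13200)²·12.64²/238 = 0.00866866
  stratum B: (6000/13200)²·8.69²/576 = 0.0270877
  stratum C: (4700/13200)²·19.78²/1162 = 0.0426869
  stratum D: (1000/13200)²·16.67²/39 = 0.0408939
V̂(x̄_st) = 0.119337
SE(x̄_st) = √0.119337 = 0.345452

SE(x̄_st) ≈ 0.345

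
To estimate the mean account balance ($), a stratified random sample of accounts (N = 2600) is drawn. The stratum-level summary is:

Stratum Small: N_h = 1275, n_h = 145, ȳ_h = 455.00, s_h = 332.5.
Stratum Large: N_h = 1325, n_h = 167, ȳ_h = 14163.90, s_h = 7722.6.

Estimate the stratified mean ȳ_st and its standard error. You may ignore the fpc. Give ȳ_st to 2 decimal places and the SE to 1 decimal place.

ȳ_st ≈ 7441.27, SE ≈ 304.8

ȳ_st = Σ W_h ȳ_h = (1275·455.00 + 1325·14163.90)/2600 = 7441.26635
V̂(ȳ_st) = Σ W_h² s_h²/n_h, with W_h = N_h/N and N = 2600:
  stratum Small: (1275/2600)²·332.5²/145 = 183.353
  stratum Large: (1325/2600)²·7722.6²/167 = 92746.1
V̂(ȳ_st) = 92929.5
SE(ȳ_st) = √92929.5 = 304.843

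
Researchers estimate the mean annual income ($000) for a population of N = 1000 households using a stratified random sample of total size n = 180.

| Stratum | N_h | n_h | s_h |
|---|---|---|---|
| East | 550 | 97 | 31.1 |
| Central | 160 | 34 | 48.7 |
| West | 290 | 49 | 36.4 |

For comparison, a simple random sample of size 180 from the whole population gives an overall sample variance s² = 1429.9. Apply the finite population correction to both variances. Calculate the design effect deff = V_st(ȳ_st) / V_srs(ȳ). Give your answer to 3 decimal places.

V̂(ȳ_st) = Σ W_h² (1 − n_h/N_h) s_h²/n_h, with W_h = N_h/N and N = 1000:
  stratum East: (550/1000)²·(1 − 97/550)·31.1²/97 = 2.48433
  stratum Central: (160/1000)²·(1 − 34/160)·48.7²/34 = 1.40627
  stratum West: (290/1000)²·(1 − 49/290)·36.4²/49 = 1.88983
V_st = 5.78043
V_srs = (1 − 180/1000)·1429.9/180 = 6.51399
deff = V_st / V_srs = 5.78043/6.51399 = 0.8874

deff ≈ 0.887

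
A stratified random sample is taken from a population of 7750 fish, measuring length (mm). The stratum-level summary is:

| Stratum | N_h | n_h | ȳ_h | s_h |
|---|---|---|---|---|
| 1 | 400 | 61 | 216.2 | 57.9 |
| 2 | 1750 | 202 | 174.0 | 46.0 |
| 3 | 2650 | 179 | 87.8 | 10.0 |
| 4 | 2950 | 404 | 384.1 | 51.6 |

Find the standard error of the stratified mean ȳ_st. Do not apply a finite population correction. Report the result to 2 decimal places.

V̂(ȳ_st) = Σ W_h² s_h²/n_h, with W_h = N_h/N and N = 7750:
  stratum 1: (400/7750)²·57.9²/61 = 0.146401
  stratum 2: (1750/7750)²·46.0²/202 = 0.534118
  stratum 3: (2650/7750)²·10.0²/179 = 0.0653184
  stratum 4: (2950/7750)²·51.6²/404 = 0.954902
V̂(ȳ_st) = 1.70074
SE(ȳ_st) = √1.70074 = 1.30412

SE(ȳ_st) ≈ 1.30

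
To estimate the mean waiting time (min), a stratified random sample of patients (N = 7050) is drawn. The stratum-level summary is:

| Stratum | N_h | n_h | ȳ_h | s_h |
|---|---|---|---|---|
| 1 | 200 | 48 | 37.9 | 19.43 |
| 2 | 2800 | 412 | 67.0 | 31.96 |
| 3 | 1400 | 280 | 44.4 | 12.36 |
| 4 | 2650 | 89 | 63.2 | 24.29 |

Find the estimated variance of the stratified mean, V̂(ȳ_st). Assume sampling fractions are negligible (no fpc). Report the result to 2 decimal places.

V̂(ȳ_st) ≈ 1.36

V̂(ȳ_st) = Σ W_h² s_h²/n_h, with W_h = N_h/N and N = 7050:
  stratum 1: (200/7050)²·19.43²/48 = 0.00632974
  stratum 2: (2800/7050)²·31.96²/412 = 0.39107
  stratum 3: (1400/7050)²·12.36²/280 = 0.0215158
  stratum 4: (2650/7050)²·24.29²/89 = 0.936653
V̂(ȳ_st) = 1.35557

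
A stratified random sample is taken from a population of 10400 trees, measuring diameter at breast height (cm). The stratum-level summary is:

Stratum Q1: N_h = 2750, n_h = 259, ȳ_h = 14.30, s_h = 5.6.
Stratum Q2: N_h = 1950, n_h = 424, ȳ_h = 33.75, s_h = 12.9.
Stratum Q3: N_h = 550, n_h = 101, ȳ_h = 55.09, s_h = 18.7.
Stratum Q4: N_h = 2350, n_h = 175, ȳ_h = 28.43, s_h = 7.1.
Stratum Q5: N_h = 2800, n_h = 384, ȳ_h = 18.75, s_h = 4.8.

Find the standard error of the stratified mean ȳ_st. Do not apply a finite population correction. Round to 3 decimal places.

SE(ȳ_st) ≈ 0.226

V̂(ȳ_st) = Σ W_h² s_h²/n_h, with W_h = N_h/N and N = 10400:
  stratum Q1: (2750/10400)²·5.6²/259 = 0.00846594
  stratum Q2: (1950/10400)²·12.9²/424 = 0.013798
  stratum Q3: (550/10400)²·18.7²/101 = 0.00968324
  stratum Q4: (2350/10400)²·7.1²/175 = 0.0147078
  stratum Q5: (2800/10400)²·4.8²/384 = 0.00434911
V̂(ȳ_st) = 0.0510041
SE(ȳ_st) = √0.0510041 = 0.225841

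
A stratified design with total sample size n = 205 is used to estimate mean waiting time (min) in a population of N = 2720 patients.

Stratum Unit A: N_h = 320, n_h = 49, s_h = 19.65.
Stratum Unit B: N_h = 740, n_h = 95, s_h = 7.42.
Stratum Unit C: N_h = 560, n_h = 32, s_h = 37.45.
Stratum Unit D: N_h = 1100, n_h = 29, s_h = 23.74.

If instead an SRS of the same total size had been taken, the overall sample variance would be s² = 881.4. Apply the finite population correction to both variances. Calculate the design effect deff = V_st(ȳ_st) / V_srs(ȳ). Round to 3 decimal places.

deff ≈ 1.252

V̂(ȳ_st) = Σ W_h² (1 − n_h/N_h) s_h²/n_h, with W_h = N_h/N and N = 2720:
  stratum Unit A: (320/2720)²·(1 − 49/320)·19.65²/49 = 0.0923656
  stratum Unit B: (740/2720)²·(1 − 95/740)·7.42²/95 = 0.0373885
  stratum Unit C: (560/2720)²·(1 − 32/560)·37.45²/32 = 1.75161
  stratum Unit D: (1100/2720)²·(1 − 29/1100)·23.74²/29 = 3.09462
V_st = 4.97599
V_srs = (1 − 205/2720)·881.4/205 = 3.97547
deff = V_st / V_srs = 4.97599/3.97547 = 1.2517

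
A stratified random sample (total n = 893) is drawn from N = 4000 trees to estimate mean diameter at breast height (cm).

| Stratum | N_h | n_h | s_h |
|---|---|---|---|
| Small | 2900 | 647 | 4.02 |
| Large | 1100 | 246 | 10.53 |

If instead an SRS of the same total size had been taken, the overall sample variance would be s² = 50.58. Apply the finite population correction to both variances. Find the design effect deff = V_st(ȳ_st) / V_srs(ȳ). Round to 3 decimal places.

deff ≈ 0.833

V̂(ȳ_st) = Σ W_h² (1 − n_h/N_h) s_h²/n_h, with W_h = N_h/N and N = 4000:
  stratum Small: (2900/4000)²·(1 − 647/2900)·4.02²/647 = 0.0101997
  stratum Large: (1100/4000)²·(1 − 246/1100)·10.53²/246 = 0.0264638
V_st = 0.0366635
V_srs = (1 − 893/4000)·50.58/893 = 0.0439955
deff = V_st / V_srs = 0.0366635/0.0439955 = 0.8333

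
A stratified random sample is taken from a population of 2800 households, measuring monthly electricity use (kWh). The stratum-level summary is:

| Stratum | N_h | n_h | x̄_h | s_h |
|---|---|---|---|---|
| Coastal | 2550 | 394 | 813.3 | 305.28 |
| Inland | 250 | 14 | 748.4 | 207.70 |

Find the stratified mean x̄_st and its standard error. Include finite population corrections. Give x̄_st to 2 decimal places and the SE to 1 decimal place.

x̄_st = Σ W_h x̄_h = (2550·813.3 + 250·748.4)/2800 = 807.50536
V̂(x̄_st) = Σ W_h² (1 − n_h/N_h) s_h²/n_h, with W_h = N_h/N and N = 2800:
  stratum Coastal: (2550/2800)²·(1 − 394/2550)·305.28²/394 = 165.872
  stratum Inland: (250/2800)²·(1 − 14/250)·207.70²/14 = 23.1889
V̂(x̄_st) = 189.061
SE(x̄_st) = √189.061 = 13.7499

x̄_st ≈ 807.51, SE ≈ 13.7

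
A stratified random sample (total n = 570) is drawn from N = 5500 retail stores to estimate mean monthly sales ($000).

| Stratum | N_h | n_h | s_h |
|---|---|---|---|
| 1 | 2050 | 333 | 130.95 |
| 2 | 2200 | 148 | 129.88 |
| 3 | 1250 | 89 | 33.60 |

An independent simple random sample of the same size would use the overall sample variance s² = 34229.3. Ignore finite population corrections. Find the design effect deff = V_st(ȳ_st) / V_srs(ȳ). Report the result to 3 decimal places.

deff ≈ 0.434

V̂(ȳ_st) = Σ W_h² s_h²/n_h, with W_h = N_h/N and N = 5500:
  stratum 1: (2050/5500)²·130.95²/333 = 7.154
  stratum 2: (2200/5500)²·129.88²/148 = 18.2366
  stratum 3: (1250/5500)²·33.60²/89 = 0.655214
V_st = 26.0458
V_srs = s²/n = 34229.3/570 = 60.0514
deff = V_st / V_srs = 26.0458/60.0514 = 0.4337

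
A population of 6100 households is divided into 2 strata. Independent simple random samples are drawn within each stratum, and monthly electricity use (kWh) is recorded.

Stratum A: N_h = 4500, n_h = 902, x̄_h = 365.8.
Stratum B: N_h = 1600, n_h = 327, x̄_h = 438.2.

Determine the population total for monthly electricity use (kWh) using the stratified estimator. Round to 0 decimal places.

τ̂_st = Σ N_h x̄_h = 4500·365.8 + 1600·438.2 = 2347220

τ̂_st ≈ 2347220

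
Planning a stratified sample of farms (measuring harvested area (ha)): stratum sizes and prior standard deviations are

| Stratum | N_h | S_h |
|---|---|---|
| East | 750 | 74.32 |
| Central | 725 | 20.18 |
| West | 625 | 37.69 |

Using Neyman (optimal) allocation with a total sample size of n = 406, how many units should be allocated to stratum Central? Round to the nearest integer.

63

Neyman allocation: n_h = n · N_h S_h / Σ N_i S_i, with n = 406.
  stratum East: N_h·S_h = 750·74.32 = 55740.00
  stratum Central: N_h·S_h = 725·20.18 = 14630.50
  stratum West: N_h·S_h = 625·37.69 = 23556.25
Σ N_h S_h = 93926.75
n for stratum Central = 406·14630.50/93926.75 = 63.241 → 63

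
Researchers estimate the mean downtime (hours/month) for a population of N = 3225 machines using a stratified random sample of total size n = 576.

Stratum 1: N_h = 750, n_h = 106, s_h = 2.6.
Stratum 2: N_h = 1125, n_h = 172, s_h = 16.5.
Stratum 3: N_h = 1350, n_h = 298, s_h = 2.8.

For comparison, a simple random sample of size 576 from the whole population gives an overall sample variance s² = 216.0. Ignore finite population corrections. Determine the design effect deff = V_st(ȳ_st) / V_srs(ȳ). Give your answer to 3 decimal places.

V̂(ȳ_st) = Σ W_h² s_h²/n_h, with W_h = N_h/N and N = 3225:
  stratum 1: (750/3225)²·2.6²/106 = 0.00344909
  stratum 2: (1125/3225)²·16.5²/172 = 0.192613
  stratum 3: (1350/3225)²·2.8²/298 = 0.00461007
V_st = 0.200672
V_srs = s²/n = 216.0/576 = 0.375
deff = V_st / V_srs = 0.200672/0.375 = 0.5351

deff ≈ 0.535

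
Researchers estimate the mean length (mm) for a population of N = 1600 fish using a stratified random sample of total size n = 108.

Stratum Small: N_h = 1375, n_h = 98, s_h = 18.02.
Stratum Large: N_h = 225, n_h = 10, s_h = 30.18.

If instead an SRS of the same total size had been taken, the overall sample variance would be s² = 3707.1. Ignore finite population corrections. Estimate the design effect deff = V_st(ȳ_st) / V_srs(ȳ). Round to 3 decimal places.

deff ≈ 0.124

V̂(ȳ_st) = Σ W_h² s_h²/n_h, with W_h = N_h/N and N = 1600:
  stratum Small: (1375/1600)²·18.02²/98 = 2.44708
  stratum Large: (225/1600)²·30.18²/10 = 1.80121
V_st = 4.24829
V_srs = s²/n = 3707.1/108 = 34.325
deff = V_st / V_srs = 4.24829/34.325 = 0.1238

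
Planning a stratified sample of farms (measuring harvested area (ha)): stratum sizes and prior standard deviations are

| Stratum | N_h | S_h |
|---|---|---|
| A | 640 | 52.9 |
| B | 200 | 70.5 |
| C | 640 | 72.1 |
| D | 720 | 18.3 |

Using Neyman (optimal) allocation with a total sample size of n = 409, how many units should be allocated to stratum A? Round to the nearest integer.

129

Neyman allocation: n_h = n · N_h S_h / Σ N_i S_i, with n = 409.
  stratum A: N_h·S_h = 640·52.9 = 33856.00
  stratum B: N_h·S_h = 200·70.5 = 14100.00
  stratum C: N_h·S_h = 640·72.1 = 46144.00
  stratum D: N_h·S_h = 720·18.3 = 13176.00
Σ N_h S_h = 107276.00
n for stratum A = 409·33856.00/107276.00 = 129.079 → 129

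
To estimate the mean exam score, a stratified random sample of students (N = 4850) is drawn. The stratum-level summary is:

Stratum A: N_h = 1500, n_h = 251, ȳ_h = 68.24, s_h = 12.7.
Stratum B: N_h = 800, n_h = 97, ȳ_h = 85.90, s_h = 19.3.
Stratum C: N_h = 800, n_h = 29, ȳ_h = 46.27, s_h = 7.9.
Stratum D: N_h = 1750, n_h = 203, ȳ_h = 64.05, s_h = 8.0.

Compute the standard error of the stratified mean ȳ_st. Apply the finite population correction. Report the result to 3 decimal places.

V̂(ȳ_st) = Σ W_h² (1 − n_h/N_h) s_h²/n_h, with W_h = N_h/N and N = 4850:
  stratum A: (1500/4850)²·(1 − 251/1500)·12.7²/251 = 0.0511804
  stratum B: (800/4850)²·(1 − 97/800)·19.3²/97 = 0.0918131
  stratum C: (800/4850)²·(1 − 29/800)·7.9²/29 = 0.0564309
  stratum D: (1750/4850)²·(1 − 203/1750)·8.0²/203 = 0.0362851
V̂(ȳ_st) = 0.23571
SE(ȳ_st) = √0.23571 = 0.485499

SE(ȳ_st) ≈ 0.485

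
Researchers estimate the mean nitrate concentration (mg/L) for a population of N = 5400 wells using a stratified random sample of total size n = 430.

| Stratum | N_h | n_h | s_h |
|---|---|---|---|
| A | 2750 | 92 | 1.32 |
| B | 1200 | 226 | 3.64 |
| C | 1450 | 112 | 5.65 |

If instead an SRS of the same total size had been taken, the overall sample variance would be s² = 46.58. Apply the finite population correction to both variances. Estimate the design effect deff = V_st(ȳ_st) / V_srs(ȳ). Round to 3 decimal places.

V̂(ȳ_st) = Σ W_h² (1 − n_h/N_h) s_h²/n_h, with W_h = N_h/N and N = 5400:
  stratum A: (2750/5400)²·(1 − 92/2750)·1.32²/92 = 0.00474745
  stratum B: (1200/5400)²·(1 − 226/1200)·3.64²/226 = 0.00234989
  stratum C: (1450/5400)²·(1 − 112/1450)·5.65²/112 = 0.0189634
V_st = 0.0260607
V_srs = (1 − 430/5400)·46.58/430 = 0.0996997
deff = V_st / V_srs = 0.0260607/0.0996997 = 0.2614

deff ≈ 0.261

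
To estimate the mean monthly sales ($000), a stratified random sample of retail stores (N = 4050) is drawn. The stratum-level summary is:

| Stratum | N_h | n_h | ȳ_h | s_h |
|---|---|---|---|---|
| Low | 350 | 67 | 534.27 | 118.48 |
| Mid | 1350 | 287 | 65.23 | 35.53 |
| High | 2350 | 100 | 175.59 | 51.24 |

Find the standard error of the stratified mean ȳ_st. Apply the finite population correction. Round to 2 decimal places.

V̂(ȳ_st) = Σ W_h² (1 − n_h/N_h) s_h²/n_h, with W_h = N_h/N and N = 4050:
  stratum Low: (350/4050)²·(1 − 67/350)·118.48²/67 = 1.2652
  stratum Mid: (1350/4050)²·(1 − 287/1350)·35.53²/287 = 0.384827
  stratum High: (2350/4050)²·(1 − 100/2350)·51.24²/100 = 8.46367
V̂(ȳ_st) = 10.1137
SE(ȳ_st) = √10.1137 = 3.1802

SE(ȳ_st) ≈ 3.18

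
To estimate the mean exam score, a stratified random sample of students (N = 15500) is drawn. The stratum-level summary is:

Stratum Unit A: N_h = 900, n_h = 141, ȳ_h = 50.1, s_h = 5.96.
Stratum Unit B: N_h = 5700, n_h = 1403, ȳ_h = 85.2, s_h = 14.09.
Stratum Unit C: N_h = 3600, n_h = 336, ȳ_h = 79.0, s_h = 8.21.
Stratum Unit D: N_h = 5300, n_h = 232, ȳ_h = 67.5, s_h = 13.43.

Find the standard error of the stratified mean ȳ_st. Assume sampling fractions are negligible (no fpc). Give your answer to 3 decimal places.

SE(ȳ_st) ≈ 0.349

V̂(ȳ_st) = Σ W_h² s_h²/n_h, with W_h = N_h/N and N = 15500:
  stratum Unit A: (900/15500)²·5.96²/141 = 0.000849366
  stratum Unit B: (5700/15500)²·14.09²/1403 = 0.019136
  stratum Unit C: (3600/15500)²·8.21²/336 = 0.0108215
  stratum Unit D: (5300/15500)²·13.43²/232 = 0.0908976
V̂(ȳ_st) = 0.121704
SE(ȳ_st) = √0.121704 = 0.348862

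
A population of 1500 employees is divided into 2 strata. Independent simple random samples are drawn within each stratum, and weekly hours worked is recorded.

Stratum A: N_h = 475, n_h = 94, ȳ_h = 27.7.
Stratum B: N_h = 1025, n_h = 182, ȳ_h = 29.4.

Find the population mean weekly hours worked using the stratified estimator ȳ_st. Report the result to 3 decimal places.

N = Σ N_h = 1500. Stratum weights W_h = N_h/N.
ȳ_st = (475·27.7 + 1025·29.4) / 1500 = 28.86167

ȳ_st ≈ 28.862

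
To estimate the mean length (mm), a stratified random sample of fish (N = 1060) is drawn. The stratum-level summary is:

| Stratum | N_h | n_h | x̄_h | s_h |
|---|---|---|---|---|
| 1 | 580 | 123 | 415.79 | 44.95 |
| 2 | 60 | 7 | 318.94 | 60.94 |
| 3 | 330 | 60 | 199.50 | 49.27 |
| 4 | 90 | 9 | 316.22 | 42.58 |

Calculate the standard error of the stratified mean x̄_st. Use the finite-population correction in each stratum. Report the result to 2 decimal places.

SE(x̄_st) ≈ 3.15

V̂(x̄_st) = Σ W_h² (1 − n_h/N_h) s_h²/n_h, with W_h = N_h/N and N = 1060:
  stratum 1: (580/1060)²·(1 − 123/580)·44.95²/123 = 3.87513
  stratum 2: (60/1060)²·(1 − 7/60)·60.94²/7 = 1.50149
  stratum 3: (330/1060)²·(1 − 60/330)·49.27²/60 = 3.20834
  stratum 4: (90/1060)²·(1 − 9/90)·42.58²/9 = 1.30703
V̂(x̄_st) = 9.89199
SE(x̄_st) = √9.89199 = 3.14515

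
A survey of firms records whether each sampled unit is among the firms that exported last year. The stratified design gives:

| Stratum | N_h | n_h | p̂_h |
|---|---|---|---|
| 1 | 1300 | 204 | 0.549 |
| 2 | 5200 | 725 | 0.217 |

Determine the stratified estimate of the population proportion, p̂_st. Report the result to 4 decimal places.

N = 6500; stratum weights W_h = N_h/N.
p̂_st = Σ W_h p̂_h = (1300·0.549 + 5200·0.217)/6500 = 0.28340

p̂_st ≈ 0.2834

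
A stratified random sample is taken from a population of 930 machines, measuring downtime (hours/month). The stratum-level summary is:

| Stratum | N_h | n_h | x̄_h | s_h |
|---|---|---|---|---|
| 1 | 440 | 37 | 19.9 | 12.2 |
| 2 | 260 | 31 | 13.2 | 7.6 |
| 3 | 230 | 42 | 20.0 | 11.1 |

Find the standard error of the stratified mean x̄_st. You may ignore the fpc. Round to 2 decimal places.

V̂(x̄_st) = Σ W_h² s_h²/n_h, with W_h = N_h/N and N = 930:
  stratum 1: (440/930)²·12.2²/37 = 0.900445
  stratum 2: (260/930)²·7.6²/31 = 0.145628
  stratum 3: (230/930)²·11.1²/42 = 0.179426
V̂(x̄_st) = 1.2255
SE(x̄_st) = √1.2255 = 1.10702

SE(x̄_st) ≈ 1.11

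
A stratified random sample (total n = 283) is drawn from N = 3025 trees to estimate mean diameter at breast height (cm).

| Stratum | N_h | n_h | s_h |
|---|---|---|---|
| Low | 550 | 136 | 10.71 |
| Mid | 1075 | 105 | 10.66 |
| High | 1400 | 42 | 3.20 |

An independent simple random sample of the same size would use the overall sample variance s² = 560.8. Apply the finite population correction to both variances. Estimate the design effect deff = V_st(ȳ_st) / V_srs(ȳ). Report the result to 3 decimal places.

V̂(ȳ_st) = Σ W_h² (1 − n_h/N_h) s_h²/n_h, with W_h = N_h/N and N = 3025:
  stratum Low: (550/3025)²·(1 − 136/550)·10.71²/136 = 0.0209871
  stratum Mid: (1075/3025)²·(1 − 105/1075)·10.66²/105 = 0.123326
  stratum High: (1400/3025)²·(1 − 42/1400)·3.20²/42 = 0.0506556
V_st = 0.194969
V_srs = (1 − 283/3025)·560.8/283 = 1.79624
deff = V_st / V_srs = 0.194969/1.79624 = 0.1085

deff ≈ 0.109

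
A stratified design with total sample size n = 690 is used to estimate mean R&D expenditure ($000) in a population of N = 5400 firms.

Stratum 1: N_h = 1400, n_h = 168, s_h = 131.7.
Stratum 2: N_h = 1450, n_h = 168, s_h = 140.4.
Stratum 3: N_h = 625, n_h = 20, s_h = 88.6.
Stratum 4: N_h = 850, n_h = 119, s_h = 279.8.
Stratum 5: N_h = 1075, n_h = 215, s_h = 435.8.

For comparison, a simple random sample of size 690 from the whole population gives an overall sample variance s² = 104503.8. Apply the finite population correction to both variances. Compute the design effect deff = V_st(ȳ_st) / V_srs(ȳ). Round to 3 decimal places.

V̂(ȳ_st) = Σ W_h² (1 − n_h/N_h) s_h²/n_h, with W_h = N_h/N and N = 5400:
  stratum 1: (1400/5400)²·(1 − 168/1400)·131.7²/168 = 6.1068
  stratum 2: (1450/5400)²·(1 − 168/1450)·140.4²/168 = 7.47986
  stratum 3: (625/5400)²·(1 − 20/625)·88.6²/20 = 5.08962
  stratum 4: (850/5400)²·(1 − 119/850)·279.8²/119 = 14.0184
  stratum 5: (1075/5400)²·(1 − 215/1075)·435.8²/215 = 28.0063
V_st = 60.7009
V_srs = (1 − 690/5400)·104503.8/690 = 132.102
deff = V_st / V_srs = 60.7009/132.102 = 0.4595

deff ≈ 0.459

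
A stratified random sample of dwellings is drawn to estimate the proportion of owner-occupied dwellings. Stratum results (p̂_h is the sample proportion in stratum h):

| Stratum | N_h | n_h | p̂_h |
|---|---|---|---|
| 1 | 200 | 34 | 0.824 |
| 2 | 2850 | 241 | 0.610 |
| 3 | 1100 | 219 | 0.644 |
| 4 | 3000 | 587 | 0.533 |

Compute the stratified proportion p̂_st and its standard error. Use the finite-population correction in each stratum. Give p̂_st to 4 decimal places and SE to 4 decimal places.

N = 7150; stratum weights W_h = N_h/N.
p̂_st = Σ W_h p̂_h = (200·0.824 + 2850·0.610 + 1100·0.644 + 3000·0.533)/7150 = 0.58891
V̂(p̂_st) = Σ W_h² (1 − n_h/N_h) p̂_h(1−p̂_h)/(n_h−1):
  stratum 1: (200/7150)²·(1 − 34/200)·0.824·0.176/33 = 2.85399e-06
  stratum 2: (2850/7150)²·(1 − 241/2850)·0.610·0.390/240 = 0.000144175
  stratum 3: (1100/7150)²·(1 − 219/1100)·0.644·0.356/218 = 1.99359e-05
  stratum 4: (3000/7150)²·(1 − 587/3000)·0.533·0.467/586 = 6.01469e-05
V̂(p̂_st) = 0.000227112; SE = √V̂ = 0.0150702

p̂_st ≈ 0.5889, SE ≈ 0.0151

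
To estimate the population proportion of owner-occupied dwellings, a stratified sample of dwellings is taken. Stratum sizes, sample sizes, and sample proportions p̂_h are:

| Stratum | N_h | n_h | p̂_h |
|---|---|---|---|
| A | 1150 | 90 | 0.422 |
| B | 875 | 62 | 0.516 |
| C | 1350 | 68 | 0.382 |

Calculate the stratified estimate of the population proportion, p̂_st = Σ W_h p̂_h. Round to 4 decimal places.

p̂_st ≈ 0.4304

N = 3375; stratum weights W_h = N_h/N.
p̂_st = Σ W_h p̂_h = (1150·0.422 + 875·0.516 + 1350·0.382)/3375 = 0.43037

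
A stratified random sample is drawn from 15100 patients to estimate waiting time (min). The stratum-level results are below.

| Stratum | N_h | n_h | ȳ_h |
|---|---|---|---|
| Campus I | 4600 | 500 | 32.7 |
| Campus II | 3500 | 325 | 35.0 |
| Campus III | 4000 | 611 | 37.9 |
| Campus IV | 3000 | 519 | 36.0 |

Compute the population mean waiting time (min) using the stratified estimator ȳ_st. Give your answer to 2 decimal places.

N = Σ N_h = 15100. Stratum weights W_h = N_h/N.
ȳ_st = (4600·32.7 + 3500·35.0 + 4000·37.9 + 3000·36.0) / 15100 = 35.2662

ȳ_st ≈ 35.27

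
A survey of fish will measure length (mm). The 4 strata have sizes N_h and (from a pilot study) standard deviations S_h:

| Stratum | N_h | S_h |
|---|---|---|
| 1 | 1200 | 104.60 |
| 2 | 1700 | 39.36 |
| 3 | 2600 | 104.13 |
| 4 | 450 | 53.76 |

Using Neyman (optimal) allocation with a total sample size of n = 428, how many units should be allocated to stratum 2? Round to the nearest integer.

59

Neyman allocation: n_h = n · N_h S_h / Σ N_i S_i, with n = 428.
  stratum 1: N_h·S_h = 1200·104.60 = 125520.00
  stratum 2: N_h·S_h = 1700·39.36 = 66912.00
  stratum 3: N_h·S_h = 2600·104.13 = 270738.00
  stratum 4: N_h·S_h = 450·53.76 = 24192.00
Σ N_h S_h = 487362.00
n for stratum 2 = 428·66912.00/487362.00 = 58.762 → 59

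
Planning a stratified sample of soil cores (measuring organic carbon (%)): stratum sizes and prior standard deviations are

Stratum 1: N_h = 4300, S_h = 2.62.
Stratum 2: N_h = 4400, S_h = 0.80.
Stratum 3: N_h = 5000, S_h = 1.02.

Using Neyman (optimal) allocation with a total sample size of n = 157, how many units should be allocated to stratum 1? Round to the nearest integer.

Neyman allocation: n_h = n · N_h S_h / Σ N_i S_i, with n = 157.
  stratum 1: N_h·S_h = 4300·2.62 = 11266.00
  stratum 2: N_h·S_h = 4400·0.80 = 3520.00
  stratum 3: N_h·S_h = 5000·1.02 = 5100.00
Σ N_h S_h = 19886.00
n for stratum 1 = 157·11266.00/19886.00 = 88.945 → 89

89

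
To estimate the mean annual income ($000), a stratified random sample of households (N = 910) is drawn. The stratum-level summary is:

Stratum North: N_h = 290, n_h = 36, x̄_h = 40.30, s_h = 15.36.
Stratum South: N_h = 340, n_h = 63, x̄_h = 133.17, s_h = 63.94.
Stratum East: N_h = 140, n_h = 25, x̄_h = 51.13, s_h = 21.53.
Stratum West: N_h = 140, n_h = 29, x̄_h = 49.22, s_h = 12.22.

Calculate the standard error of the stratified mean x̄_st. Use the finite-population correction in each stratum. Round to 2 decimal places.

SE(x̄_st) ≈ 2.90

V̂(x̄_st) = Σ W_h² (1 − n_h/N_h) s_h²/n_h, with W_h = N_h/N and N = 910:
  stratum North: (290/910)²·(1 − 36/290)·15.36²/36 = 0.582947
  stratum South: (340/910)²·(1 − 63/340)·63.94²/63 = 7.38041
  stratum East: (140/910)²·(1 − 25/140)·21.53²/25 = 0.360488
  stratum West: (140/910)²·(1 − 29/140)·12.22²/29 = 0.0966301
V̂(x̄_st) = 8.42048
SE(x̄_st) = √8.42048 = 2.90181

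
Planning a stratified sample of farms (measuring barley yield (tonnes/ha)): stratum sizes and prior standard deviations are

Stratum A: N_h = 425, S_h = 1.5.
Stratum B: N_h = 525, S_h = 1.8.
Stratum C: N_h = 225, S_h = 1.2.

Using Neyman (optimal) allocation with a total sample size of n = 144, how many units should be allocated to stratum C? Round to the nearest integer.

21

Neyman allocation: n_h = n · N_h S_h / Σ N_i S_i, with n = 144.
  stratum A: N_h·S_h = 425·1.5 = 637.50
  stratum B: N_h·S_h = 525·1.8 = 945.00
  stratum C: N_h·S_h = 225·1.2 = 270.00
Σ N_h S_h = 1852.50
n for stratum C = 144·270.00/1852.50 = 20.988 → 21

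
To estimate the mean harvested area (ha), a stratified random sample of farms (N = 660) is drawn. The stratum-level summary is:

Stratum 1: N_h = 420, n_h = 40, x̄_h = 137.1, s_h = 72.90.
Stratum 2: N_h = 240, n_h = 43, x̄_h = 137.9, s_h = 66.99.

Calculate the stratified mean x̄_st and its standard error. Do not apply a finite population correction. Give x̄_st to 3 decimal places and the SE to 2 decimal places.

x̄_st = Σ W_h x̄_h = (420·137.1 + 240·137.9)/660 = 137.39091
V̂(x̄_st) = Σ W_h² s_h²/n_h, with W_h = N_h/N and N = 660:
  stratum 1: (420/660)²·72.90²/40 = 53.8029
  stratum 2: (240/660)²·66.99²/43 = 13.8002
V̂(x̄_st) = 67.6031
SE(x̄_st) = √67.6031 = 8.22211

x̄_st ≈ 137.391, SE ≈ 8.22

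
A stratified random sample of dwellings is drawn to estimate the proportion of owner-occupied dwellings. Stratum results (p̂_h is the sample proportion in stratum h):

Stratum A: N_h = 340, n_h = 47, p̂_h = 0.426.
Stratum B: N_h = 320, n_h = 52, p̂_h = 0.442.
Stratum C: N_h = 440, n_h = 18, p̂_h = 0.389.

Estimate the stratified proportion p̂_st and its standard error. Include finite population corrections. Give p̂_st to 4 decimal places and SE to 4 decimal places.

p̂_st ≈ 0.4159, SE ≈ 0.0541

N = 1100; stratum weights W_h = N_h/N.
p̂_st = Σ W_h p̂_h = (340·0.426 + 320·0.442 + 440·0.389)/1100 = 0.41585
V̂(p̂_st) = Σ W_h² (1 − n_h/N_h) p̂_h(1−p̂_h)/(n_h−1):
  stratum A: (340/1100)²·(1 − 47/340)·0.426·0.574/46 = 0.000437648
  stratum B: (320/1100)²·(1 − 52/320)·0.442·0.558/51 = 0.000342756
  stratum C: (440/1100)²·(1 − 18/440)·0.389·0.611/17 = 0.00214547
V̂(p̂_st) = 0.00292587; SE = √V̂ = 0.0540913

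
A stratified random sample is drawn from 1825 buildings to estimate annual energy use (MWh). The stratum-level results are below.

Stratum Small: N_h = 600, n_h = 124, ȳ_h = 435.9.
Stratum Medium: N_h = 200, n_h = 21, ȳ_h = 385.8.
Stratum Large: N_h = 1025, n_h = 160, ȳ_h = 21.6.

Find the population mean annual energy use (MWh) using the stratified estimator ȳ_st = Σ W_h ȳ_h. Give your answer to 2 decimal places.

ȳ_st ≈ 197.72

N = Σ N_h = 1825. Stratum weights W_h = N_h/N.
ȳ_st = (600·435.9 + 200·385.8 + 1025·21.6) / 1825 = 197.7205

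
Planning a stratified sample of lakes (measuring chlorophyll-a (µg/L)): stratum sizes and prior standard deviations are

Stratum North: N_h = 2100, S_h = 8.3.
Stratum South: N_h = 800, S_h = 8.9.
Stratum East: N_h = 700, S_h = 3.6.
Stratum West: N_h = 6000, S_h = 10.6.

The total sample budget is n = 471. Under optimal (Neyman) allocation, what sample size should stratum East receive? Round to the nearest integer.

13

Neyman allocation: n_h = n · N_h S_h / Σ N_i S_i, with n = 471.
  stratum North: N_h·S_h = 2100·8.3 = 17430.00
  stratum South: N_h·S_h = 800·8.9 = 7120.00
  stratum East: N_h·S_h = 700·3.6 = 2520.00
  stratum West: N_h·S_h = 6000·10.6 = 63600.00
Σ N_h S_h = 90670.00
n for stratum East = 471·2520.00/90670.00 = 13.091 → 13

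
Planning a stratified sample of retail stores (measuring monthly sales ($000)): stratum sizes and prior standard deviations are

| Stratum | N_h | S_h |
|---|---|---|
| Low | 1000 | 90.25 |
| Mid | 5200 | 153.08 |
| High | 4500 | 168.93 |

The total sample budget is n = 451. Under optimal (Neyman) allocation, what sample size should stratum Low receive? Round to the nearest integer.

Neyman allocation: n_h = n · N_h S_h / Σ N_i S_i, with n = 451.
  stratum Low: N_h·S_h = 1000·90.25 = 90250.00
  stratum Mid: N_h·S_h = 5200·153.08 = 796016.00
  stratum High: N_h·S_h = 4500·168.93 = 760185.00
Σ N_h S_h = 1646451.00
n for stratum Low = 451·90250.00/1646451.00 = 24.722 → 25

25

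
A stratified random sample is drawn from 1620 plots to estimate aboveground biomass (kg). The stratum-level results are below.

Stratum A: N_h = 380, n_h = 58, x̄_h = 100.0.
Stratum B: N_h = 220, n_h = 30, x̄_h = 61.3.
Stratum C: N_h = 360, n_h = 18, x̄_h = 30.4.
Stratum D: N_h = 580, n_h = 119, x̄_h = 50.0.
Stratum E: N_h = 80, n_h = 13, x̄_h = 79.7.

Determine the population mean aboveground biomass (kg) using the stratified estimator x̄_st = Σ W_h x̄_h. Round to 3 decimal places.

x̄_st ≈ 60.374

N = Σ N_h = 1620. Stratum weights W_h = N_h/N.
x̄_st = (380·100.0 + 220·61.3 + 360·30.4 + 580·50.0 + 80·79.7) / 1620 = 60.37407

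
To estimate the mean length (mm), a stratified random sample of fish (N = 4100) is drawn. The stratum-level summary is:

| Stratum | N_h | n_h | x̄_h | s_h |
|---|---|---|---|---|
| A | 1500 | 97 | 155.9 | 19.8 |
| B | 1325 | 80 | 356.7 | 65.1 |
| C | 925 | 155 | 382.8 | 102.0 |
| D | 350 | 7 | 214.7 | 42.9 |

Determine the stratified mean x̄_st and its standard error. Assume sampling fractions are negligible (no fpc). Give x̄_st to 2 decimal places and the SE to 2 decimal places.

x̄_st ≈ 277.00, SE ≈ 3.38

x̄_st = Σ W_h x̄_h = (1500·155.9 + 1325·356.7 + 925·382.8 + 350·214.7)/4100 = 277.00305
V̂(x̄_st) = Σ W_h² s_h²/n_h, with W_h = N_h/N and N = 4100:
  stratum A: (1500/4100)²·19.8²/97 = 0.54097
  stratum B: (1325/4100)²·65.1²/80 = 5.53269
  stratum C: (925/4100)²·102.0²/155 = 3.41652
  stratum D: (350/4100)²·42.9²/7 = 1.91595
V̂(x̄_st) = 11.4061
SE(x̄_st) = √11.4061 = 3.3773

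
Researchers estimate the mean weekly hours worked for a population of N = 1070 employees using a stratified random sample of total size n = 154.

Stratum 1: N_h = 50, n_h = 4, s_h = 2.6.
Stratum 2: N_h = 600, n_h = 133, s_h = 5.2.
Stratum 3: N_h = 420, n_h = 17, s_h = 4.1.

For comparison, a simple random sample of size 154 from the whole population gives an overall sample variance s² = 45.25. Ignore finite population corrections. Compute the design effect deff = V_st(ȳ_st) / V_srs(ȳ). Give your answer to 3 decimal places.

V̂(ȳ_st) = Σ W_h² s_h²/n_h, with W_h = N_h/N and N = 1070:
  stratum 1: (50/1070)²·2.6²/4 = 0.00369028
  stratum 2: (600/1070)²·5.2²/133 = 0.0639278
  stratum 3: (420/1070)²·4.1²/17 = 0.152353
V_st = 0.219971
V_srs = s²/n = 45.25/154 = 0.293831
deff = V_st / V_srs = 0.219971/0.293831 = 0.7486

deff ≈ 0.749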